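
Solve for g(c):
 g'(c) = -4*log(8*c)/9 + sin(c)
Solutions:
 g(c) = C1 - 4*c*log(c)/9 - 4*c*log(2)/3 + 4*c/9 - cos(c)


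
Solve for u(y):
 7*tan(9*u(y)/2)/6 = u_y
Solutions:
 u(y) = -2*asin(C1*exp(21*y/4))/9 + 2*pi/9
 u(y) = 2*asin(C1*exp(21*y/4))/9


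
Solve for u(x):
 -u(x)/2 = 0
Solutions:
 u(x) = 0


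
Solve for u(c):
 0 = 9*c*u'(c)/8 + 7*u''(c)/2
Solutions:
 u(c) = C1 + C2*erf(3*sqrt(14)*c/28)


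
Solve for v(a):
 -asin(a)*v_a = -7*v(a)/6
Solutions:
 v(a) = C1*exp(7*Integral(1/asin(a), a)/6)


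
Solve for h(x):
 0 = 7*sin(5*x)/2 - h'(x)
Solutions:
 h(x) = C1 - 7*cos(5*x)/10


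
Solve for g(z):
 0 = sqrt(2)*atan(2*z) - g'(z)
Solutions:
 g(z) = C1 + sqrt(2)*(z*atan(2*z) - log(4*z^2 + 1)/4)


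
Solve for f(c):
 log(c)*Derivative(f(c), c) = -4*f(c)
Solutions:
 f(c) = C1*exp(-4*li(c))


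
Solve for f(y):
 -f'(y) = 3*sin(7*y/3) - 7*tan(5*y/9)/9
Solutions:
 f(y) = C1 - 7*log(cos(5*y/9))/5 + 9*cos(7*y/3)/7


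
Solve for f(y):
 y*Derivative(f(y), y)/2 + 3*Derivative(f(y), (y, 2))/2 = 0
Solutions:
 f(y) = C1 + C2*erf(sqrt(6)*y/6)


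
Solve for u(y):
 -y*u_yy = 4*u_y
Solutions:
 u(y) = C1 + C2/y^3


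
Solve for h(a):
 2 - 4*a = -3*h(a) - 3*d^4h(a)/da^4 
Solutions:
 h(a) = 4*a/3 + (C1*sin(sqrt(2)*a/2) + C2*cos(sqrt(2)*a/2))*exp(-sqrt(2)*a/2) + (C3*sin(sqrt(2)*a/2) + C4*cos(sqrt(2)*a/2))*exp(sqrt(2)*a/2) - 2/3


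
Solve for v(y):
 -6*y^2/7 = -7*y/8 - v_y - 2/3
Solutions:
 v(y) = C1 + 2*y^3/7 - 7*y^2/16 - 2*y/3


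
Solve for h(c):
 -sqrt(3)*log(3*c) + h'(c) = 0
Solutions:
 h(c) = C1 + sqrt(3)*c*log(c) - sqrt(3)*c + sqrt(3)*c*log(3)


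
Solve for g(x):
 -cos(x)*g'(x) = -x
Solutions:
 g(x) = C1 + Integral(x/cos(x), x)


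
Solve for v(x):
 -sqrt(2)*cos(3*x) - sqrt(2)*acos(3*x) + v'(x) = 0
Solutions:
 v(x) = C1 + sqrt(2)*(x*acos(3*x) - sqrt(1 - 9*x^2)/3) + sqrt(2)*sin(3*x)/3


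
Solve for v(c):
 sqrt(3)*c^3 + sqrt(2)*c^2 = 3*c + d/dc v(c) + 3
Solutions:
 v(c) = C1 + sqrt(3)*c^4/4 + sqrt(2)*c^3/3 - 3*c^2/2 - 3*c


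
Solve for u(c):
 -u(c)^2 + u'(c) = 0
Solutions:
 u(c) = -1/(C1 + c)


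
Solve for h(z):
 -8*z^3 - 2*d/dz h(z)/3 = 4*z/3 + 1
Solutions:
 h(z) = C1 - 3*z^4 - z^2 - 3*z/2


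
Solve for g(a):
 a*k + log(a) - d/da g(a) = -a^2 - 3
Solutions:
 g(a) = C1 + a^3/3 + a^2*k/2 + a*log(a) + 2*a


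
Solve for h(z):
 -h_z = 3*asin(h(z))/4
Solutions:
 Integral(1/asin(_y), (_y, h(z))) = C1 - 3*z/4


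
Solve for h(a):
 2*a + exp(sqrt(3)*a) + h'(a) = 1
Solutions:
 h(a) = C1 - a^2 + a - sqrt(3)*exp(sqrt(3)*a)/3


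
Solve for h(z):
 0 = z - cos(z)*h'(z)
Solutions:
 h(z) = C1 + Integral(z/cos(z), z)


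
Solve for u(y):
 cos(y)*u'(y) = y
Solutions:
 u(y) = C1 + Integral(y/cos(y), y)


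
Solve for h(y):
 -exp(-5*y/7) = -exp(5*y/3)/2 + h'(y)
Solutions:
 h(y) = C1 + 3*exp(5*y/3)/10 + 7*exp(-5*y/7)/5


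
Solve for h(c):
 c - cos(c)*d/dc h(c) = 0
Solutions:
 h(c) = C1 + Integral(c/cos(c), c)


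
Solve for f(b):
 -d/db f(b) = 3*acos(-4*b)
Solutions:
 f(b) = C1 - 3*b*acos(-4*b) - 3*sqrt(1 - 16*b^2)/4


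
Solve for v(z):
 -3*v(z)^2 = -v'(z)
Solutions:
 v(z) = -1/(C1 + 3*z)


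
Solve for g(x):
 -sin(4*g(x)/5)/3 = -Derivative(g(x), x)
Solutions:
 -x/3 + 5*log(cos(4*g(x)/5) - 1)/8 - 5*log(cos(4*g(x)/5) + 1)/8 = C1


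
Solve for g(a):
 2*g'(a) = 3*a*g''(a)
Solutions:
 g(a) = C1 + C2*a^(5/3)


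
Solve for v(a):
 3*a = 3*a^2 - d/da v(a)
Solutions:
 v(a) = C1 + a^3 - 3*a^2/2


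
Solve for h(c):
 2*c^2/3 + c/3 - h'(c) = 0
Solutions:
 h(c) = C1 + 2*c^3/9 + c^2/6


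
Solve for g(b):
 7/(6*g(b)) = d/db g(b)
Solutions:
 g(b) = -sqrt(C1 + 21*b)/3
 g(b) = sqrt(C1 + 21*b)/3


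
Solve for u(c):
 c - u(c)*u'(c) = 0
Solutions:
 u(c) = -sqrt(C1 + c^2)
 u(c) = sqrt(C1 + c^2)


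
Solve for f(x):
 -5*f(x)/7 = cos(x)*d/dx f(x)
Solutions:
 f(x) = C1*(sin(x) - 1)^(5/14)/(sin(x) + 1)^(5/14)


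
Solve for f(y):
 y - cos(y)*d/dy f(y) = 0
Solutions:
 f(y) = C1 + Integral(y/cos(y), y)


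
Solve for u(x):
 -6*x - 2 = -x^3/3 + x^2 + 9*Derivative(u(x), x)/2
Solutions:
 u(x) = C1 + x^4/54 - 2*x^3/27 - 2*x^2/3 - 4*x/9


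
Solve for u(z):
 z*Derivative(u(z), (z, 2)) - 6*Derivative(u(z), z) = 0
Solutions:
 u(z) = C1 + C2*z^7


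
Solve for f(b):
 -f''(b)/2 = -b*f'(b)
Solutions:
 f(b) = C1 + C2*erfi(b)


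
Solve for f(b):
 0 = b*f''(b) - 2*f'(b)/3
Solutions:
 f(b) = C1 + C2*b^(5/3)


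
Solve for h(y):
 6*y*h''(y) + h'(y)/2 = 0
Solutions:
 h(y) = C1 + C2*y^(11/12)


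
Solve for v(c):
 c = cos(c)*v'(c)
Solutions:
 v(c) = C1 + Integral(c/cos(c), c)


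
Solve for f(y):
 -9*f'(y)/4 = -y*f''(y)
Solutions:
 f(y) = C1 + C2*y^(13/4)


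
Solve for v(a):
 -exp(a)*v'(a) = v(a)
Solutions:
 v(a) = C1*exp(exp(-a))


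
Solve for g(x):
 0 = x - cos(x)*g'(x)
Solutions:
 g(x) = C1 + Integral(x/cos(x), x)


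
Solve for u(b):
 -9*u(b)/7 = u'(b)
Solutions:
 u(b) = C1*exp(-9*b/7)


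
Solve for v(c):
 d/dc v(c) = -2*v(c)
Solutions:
 v(c) = C1*exp(-2*c)


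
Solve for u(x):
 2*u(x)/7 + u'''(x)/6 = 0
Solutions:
 u(x) = C3*exp(x*(-12^(1/3)*7^(2/3) + 3*14^(2/3)*3^(1/3))/28)*sin(14^(2/3)*3^(5/6)*x/14) + C4*exp(x*(-12^(1/3)*7^(2/3) + 3*14^(2/3)*3^(1/3))/28)*cos(14^(2/3)*3^(5/6)*x/14) + C5*exp(-x*(12^(1/3)*7^(2/3) + 3*14^(2/3)*3^(1/3))/28) + (C1*sin(14^(2/3)*3^(5/6)*x/14) + C2*cos(14^(2/3)*3^(5/6)*x/14))*exp(12^(1/3)*7^(2/3)*x/14)


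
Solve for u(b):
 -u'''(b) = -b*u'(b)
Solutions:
 u(b) = C1 + Integral(C2*airyai(b) + C3*airybi(b), b)


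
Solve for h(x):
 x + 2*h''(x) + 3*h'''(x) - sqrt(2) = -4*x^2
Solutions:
 h(x) = C1 + C2*x + C3*exp(-2*x/3) - x^4/6 + 11*x^3/12 + x^2*(-33 + 2*sqrt(2))/8


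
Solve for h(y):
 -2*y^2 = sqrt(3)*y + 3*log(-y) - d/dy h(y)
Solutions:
 h(y) = C1 + 2*y^3/3 + sqrt(3)*y^2/2 + 3*y*log(-y) - 3*y


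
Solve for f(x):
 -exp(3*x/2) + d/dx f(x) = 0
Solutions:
 f(x) = C1 + 2*exp(3*x/2)/3


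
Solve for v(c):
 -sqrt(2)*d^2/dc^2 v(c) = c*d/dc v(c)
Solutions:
 v(c) = C1 + C2*erf(2^(1/4)*c/2)


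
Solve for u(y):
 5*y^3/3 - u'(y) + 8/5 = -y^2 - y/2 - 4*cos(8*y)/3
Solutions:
 u(y) = C1 + 5*y^4/12 + y^3/3 + y^2/4 + 8*y/5 + sin(8*y)/6


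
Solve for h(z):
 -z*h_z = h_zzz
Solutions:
 h(z) = C1 + Integral(C2*airyai(-z) + C3*airybi(-z), z)


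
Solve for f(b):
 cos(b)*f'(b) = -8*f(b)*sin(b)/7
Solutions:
 f(b) = C1*cos(b)^(8/7)


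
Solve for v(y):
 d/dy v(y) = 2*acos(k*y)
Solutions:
 v(y) = C1 + 2*Piecewise((y*acos(k*y) - sqrt(-k^2*y^2 + 1)/k, Ne(k, 0)), (pi*y/2, True))


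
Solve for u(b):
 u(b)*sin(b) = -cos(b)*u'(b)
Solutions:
 u(b) = C1*cos(b)


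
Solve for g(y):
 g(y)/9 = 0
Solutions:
 g(y) = 0


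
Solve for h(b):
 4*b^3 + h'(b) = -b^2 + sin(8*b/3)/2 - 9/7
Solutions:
 h(b) = C1 - b^4 - b^3/3 - 9*b/7 - 3*cos(8*b/3)/16


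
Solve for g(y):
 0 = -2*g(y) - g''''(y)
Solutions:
 g(y) = (C1*sin(2^(3/4)*y/2) + C2*cos(2^(3/4)*y/2))*exp(-2^(3/4)*y/2) + (C3*sin(2^(3/4)*y/2) + C4*cos(2^(3/4)*y/2))*exp(2^(3/4)*y/2)


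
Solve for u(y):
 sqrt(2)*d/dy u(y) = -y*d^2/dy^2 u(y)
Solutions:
 u(y) = C1 + C2*y^(1 - sqrt(2))


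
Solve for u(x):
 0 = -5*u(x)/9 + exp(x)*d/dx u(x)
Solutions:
 u(x) = C1*exp(-5*exp(-x)/9)


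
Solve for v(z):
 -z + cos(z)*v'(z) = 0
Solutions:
 v(z) = C1 + Integral(z/cos(z), z)


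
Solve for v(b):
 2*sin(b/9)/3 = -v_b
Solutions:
 v(b) = C1 + 6*cos(b/9)


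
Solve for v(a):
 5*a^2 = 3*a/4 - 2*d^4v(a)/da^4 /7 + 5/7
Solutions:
 v(a) = C1 + C2*a + C3*a^2 + C4*a^3 - 7*a^6/144 + 7*a^5/320 + 5*a^4/48


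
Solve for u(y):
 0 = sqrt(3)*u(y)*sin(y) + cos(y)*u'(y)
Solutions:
 u(y) = C1*cos(y)^(sqrt(3))


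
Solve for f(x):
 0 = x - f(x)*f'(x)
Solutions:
 f(x) = -sqrt(C1 + x^2)
 f(x) = sqrt(C1 + x^2)


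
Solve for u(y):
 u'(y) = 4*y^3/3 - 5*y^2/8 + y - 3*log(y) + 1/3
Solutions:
 u(y) = C1 + y^4/3 - 5*y^3/24 + y^2/2 - 3*y*log(y) + 10*y/3


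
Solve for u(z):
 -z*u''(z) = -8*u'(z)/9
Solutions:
 u(z) = C1 + C2*z^(17/9)


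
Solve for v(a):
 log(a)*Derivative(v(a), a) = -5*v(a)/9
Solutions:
 v(a) = C1*exp(-5*li(a)/9)


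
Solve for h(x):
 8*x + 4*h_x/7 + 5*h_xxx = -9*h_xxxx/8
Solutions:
 h(x) = C1 + C2*exp(x*(-280 + 1400*2^(2/3)*7^(1/3)/(27*sqrt(174561) + 30187)^(1/3) + 2^(1/3)*7^(2/3)*(27*sqrt(174561) + 30187)^(1/3))/189)*sin(14^(1/3)*sqrt(3)*x*(-7^(1/3)*(27*sqrt(174561) + 30187)^(1/3) + 1400*2^(1/3)/(27*sqrt(174561) + 30187)^(1/3))/189) + C3*exp(x*(-280 + 1400*2^(2/3)*7^(1/3)/(27*sqrt(174561) + 30187)^(1/3) + 2^(1/3)*7^(2/3)*(27*sqrt(174561) + 30187)^(1/3))/189)*cos(14^(1/3)*sqrt(3)*x*(-7^(1/3)*(27*sqrt(174561) + 30187)^(1/3) + 1400*2^(1/3)/(27*sqrt(174561) + 30187)^(1/3))/189) + C4*exp(-2*x*(1400*2^(2/3)*7^(1/3)/(27*sqrt(174561) + 30187)^(1/3) + 140 + 2^(1/3)*7^(2/3)*(27*sqrt(174561) + 30187)^(1/3))/189) - 7*x^2


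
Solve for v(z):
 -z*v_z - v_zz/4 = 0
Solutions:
 v(z) = C1 + C2*erf(sqrt(2)*z)


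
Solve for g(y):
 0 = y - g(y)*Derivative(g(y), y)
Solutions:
 g(y) = -sqrt(C1 + y^2)
 g(y) = sqrt(C1 + y^2)


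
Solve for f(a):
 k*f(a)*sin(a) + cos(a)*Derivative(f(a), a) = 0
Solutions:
 f(a) = C1*exp(k*log(cos(a)))


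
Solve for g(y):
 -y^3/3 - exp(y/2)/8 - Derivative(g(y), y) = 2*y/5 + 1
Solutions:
 g(y) = C1 - y^4/12 - y^2/5 - y - exp(y/2)/4


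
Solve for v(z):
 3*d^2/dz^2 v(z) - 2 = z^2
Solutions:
 v(z) = C1 + C2*z + z^4/36 + z^2/3


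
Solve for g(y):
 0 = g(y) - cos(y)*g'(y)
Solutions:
 g(y) = C1*sqrt(sin(y) + 1)/sqrt(sin(y) - 1)


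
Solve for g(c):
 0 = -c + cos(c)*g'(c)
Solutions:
 g(c) = C1 + Integral(c/cos(c), c)


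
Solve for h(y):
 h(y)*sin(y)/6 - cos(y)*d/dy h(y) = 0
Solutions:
 h(y) = C1/cos(y)^(1/6)


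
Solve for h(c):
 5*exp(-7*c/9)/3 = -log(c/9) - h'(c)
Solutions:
 h(c) = C1 - c*log(c) + c*(1 + 2*log(3)) + 15*exp(-7*c/9)/7


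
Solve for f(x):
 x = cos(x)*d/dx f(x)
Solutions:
 f(x) = C1 + Integral(x/cos(x), x)


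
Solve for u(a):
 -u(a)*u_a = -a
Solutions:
 u(a) = -sqrt(C1 + a^2)
 u(a) = sqrt(C1 + a^2)


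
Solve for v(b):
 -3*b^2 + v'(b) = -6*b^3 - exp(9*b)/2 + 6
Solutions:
 v(b) = C1 - 3*b^4/2 + b^3 + 6*b - exp(9*b)/18


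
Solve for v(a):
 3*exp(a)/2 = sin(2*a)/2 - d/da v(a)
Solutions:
 v(a) = C1 - 3*exp(a)/2 - cos(2*a)/4


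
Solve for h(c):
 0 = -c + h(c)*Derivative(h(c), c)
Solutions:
 h(c) = -sqrt(C1 + c^2)
 h(c) = sqrt(C1 + c^2)


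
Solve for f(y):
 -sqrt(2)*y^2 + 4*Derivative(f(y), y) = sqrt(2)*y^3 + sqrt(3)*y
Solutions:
 f(y) = C1 + sqrt(2)*y^4/16 + sqrt(2)*y^3/12 + sqrt(3)*y^2/8


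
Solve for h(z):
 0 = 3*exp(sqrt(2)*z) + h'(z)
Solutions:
 h(z) = C1 - 3*sqrt(2)*exp(sqrt(2)*z)/2


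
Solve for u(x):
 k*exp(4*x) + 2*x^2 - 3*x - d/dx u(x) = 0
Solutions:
 u(x) = C1 + k*exp(4*x)/4 + 2*x^3/3 - 3*x^2/2


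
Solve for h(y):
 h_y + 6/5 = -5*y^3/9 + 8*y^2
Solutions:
 h(y) = C1 - 5*y^4/36 + 8*y^3/3 - 6*y/5


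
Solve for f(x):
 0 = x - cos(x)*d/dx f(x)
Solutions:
 f(x) = C1 + Integral(x/cos(x), x)


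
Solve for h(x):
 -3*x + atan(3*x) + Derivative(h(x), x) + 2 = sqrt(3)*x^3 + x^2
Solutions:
 h(x) = C1 + sqrt(3)*x^4/4 + x^3/3 + 3*x^2/2 - x*atan(3*x) - 2*x + log(9*x^2 + 1)/6


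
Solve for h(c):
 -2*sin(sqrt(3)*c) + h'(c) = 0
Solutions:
 h(c) = C1 - 2*sqrt(3)*cos(sqrt(3)*c)/3


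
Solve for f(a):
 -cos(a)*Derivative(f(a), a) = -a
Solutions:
 f(a) = C1 + Integral(a/cos(a), a)


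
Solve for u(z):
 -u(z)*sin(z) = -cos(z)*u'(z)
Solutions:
 u(z) = C1/cos(z)


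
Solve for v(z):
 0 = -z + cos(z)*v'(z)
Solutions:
 v(z) = C1 + Integral(z/cos(z), z)


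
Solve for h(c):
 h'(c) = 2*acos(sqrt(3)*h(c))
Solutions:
 Integral(1/acos(sqrt(3)*_y), (_y, h(c))) = C1 + 2*c


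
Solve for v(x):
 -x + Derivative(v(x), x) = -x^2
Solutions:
 v(x) = C1 - x^3/3 + x^2/2


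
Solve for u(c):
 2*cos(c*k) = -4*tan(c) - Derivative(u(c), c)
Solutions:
 u(c) = C1 - 2*Piecewise((sin(c*k)/k, Ne(k, 0)), (c, True)) + 4*log(cos(c))


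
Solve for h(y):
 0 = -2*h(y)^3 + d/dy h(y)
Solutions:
 h(y) = -sqrt(2)*sqrt(-1/(C1 + 2*y))/2
 h(y) = sqrt(2)*sqrt(-1/(C1 + 2*y))/2


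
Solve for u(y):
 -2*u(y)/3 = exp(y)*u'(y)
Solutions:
 u(y) = C1*exp(2*exp(-y)/3)


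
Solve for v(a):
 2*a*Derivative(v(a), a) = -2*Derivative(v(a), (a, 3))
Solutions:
 v(a) = C1 + Integral(C2*airyai(-a) + C3*airybi(-a), a)


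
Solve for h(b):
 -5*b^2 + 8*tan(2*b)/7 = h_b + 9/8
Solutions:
 h(b) = C1 - 5*b^3/3 - 9*b/8 - 4*log(cos(2*b))/7


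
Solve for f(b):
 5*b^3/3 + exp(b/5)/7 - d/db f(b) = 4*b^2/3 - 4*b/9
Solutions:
 f(b) = C1 + 5*b^4/12 - 4*b^3/9 + 2*b^2/9 + 5*exp(b/5)/7


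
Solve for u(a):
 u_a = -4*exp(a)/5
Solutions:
 u(a) = C1 - 4*exp(a)/5


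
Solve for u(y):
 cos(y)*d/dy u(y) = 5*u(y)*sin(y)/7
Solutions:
 u(y) = C1/cos(y)^(5/7)


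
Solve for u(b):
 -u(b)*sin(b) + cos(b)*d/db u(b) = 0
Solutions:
 u(b) = C1/cos(b)


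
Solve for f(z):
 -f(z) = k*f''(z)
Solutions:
 f(z) = C1*exp(-z*sqrt(-1/k)) + C2*exp(z*sqrt(-1/k))


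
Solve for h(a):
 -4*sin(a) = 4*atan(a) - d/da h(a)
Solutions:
 h(a) = C1 + 4*a*atan(a) - 2*log(a^2 + 1) - 4*cos(a)


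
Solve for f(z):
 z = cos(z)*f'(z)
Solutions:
 f(z) = C1 + Integral(z/cos(z), z)


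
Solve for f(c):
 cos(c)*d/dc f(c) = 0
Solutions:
 f(c) = C1


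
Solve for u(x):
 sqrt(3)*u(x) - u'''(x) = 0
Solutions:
 u(x) = C3*exp(3^(1/6)*x) + (C1*sin(3^(2/3)*x/2) + C2*cos(3^(2/3)*x/2))*exp(-3^(1/6)*x/2)


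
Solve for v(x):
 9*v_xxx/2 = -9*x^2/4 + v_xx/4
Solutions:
 v(x) = C1 + C2*x + C3*exp(x/18) + 3*x^4/4 + 54*x^3 + 2916*x^2


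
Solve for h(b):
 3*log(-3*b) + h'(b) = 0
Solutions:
 h(b) = C1 - 3*b*log(-b) + 3*b*(1 - log(3))


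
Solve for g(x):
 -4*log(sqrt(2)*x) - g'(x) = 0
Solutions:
 g(x) = C1 - 4*x*log(x) - x*log(4) + 4*x


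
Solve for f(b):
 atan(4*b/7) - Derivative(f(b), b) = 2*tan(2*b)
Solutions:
 f(b) = C1 + b*atan(4*b/7) - 7*log(16*b^2 + 49)/8 + log(cos(2*b))


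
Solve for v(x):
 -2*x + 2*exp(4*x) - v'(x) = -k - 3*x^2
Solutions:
 v(x) = C1 + k*x + x^3 - x^2 + exp(4*x)/2


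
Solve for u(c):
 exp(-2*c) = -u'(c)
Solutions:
 u(c) = C1 + exp(-2*c)/2


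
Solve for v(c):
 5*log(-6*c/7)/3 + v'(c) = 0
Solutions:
 v(c) = C1 - 5*c*log(-c)/3 + 5*c*(-log(6) + 1 + log(7))/3


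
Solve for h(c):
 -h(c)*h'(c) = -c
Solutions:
 h(c) = -sqrt(C1 + c^2)
 h(c) = sqrt(C1 + c^2)


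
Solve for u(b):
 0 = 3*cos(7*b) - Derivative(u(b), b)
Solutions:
 u(b) = C1 + 3*sin(7*b)/7


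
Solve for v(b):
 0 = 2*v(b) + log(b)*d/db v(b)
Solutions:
 v(b) = C1*exp(-2*li(b))


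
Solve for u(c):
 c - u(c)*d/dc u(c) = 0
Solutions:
 u(c) = -sqrt(C1 + c^2)
 u(c) = sqrt(C1 + c^2)


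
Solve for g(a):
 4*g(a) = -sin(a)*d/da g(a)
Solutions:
 g(a) = C1*(cos(a)^2 + 2*cos(a) + 1)/(cos(a)^2 - 2*cos(a) + 1)


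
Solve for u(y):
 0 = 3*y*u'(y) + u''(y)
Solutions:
 u(y) = C1 + C2*erf(sqrt(6)*y/2)


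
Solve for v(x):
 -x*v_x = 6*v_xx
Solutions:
 v(x) = C1 + C2*erf(sqrt(3)*x/6)


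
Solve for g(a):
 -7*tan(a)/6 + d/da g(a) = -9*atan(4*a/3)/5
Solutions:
 g(a) = C1 - 9*a*atan(4*a/3)/5 + 27*log(16*a^2 + 9)/40 - 7*log(cos(a))/6


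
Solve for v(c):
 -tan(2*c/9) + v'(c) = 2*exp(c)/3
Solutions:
 v(c) = C1 + 2*exp(c)/3 - 9*log(cos(2*c/9))/2


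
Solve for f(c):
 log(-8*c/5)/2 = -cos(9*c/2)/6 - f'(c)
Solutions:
 f(c) = C1 - c*log(-c)/2 - 2*c*log(2) + c/2 + c*log(10)/2 - sin(9*c/2)/27


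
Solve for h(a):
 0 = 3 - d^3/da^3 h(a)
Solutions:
 h(a) = C1 + C2*a + C3*a^2 + a^3/2


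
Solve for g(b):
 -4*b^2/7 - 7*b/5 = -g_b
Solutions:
 g(b) = C1 + 4*b^3/21 + 7*b^2/10


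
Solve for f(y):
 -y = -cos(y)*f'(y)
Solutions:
 f(y) = C1 + Integral(y/cos(y), y)


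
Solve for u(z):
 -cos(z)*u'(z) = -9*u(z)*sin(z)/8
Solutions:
 u(z) = C1/cos(z)^(9/8)


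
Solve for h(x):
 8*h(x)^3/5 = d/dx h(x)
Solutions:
 h(x) = -sqrt(10)*sqrt(-1/(C1 + 8*x))/2
 h(x) = sqrt(10)*sqrt(-1/(C1 + 8*x))/2


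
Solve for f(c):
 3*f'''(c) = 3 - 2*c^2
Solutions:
 f(c) = C1 + C2*c + C3*c^2 - c^5/90 + c^3/6


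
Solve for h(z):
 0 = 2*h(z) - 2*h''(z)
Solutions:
 h(z) = C1*exp(-z) + C2*exp(z)


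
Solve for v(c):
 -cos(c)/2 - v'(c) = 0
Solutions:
 v(c) = C1 - sin(c)/2


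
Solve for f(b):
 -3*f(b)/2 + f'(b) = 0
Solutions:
 f(b) = C1*exp(3*b/2)


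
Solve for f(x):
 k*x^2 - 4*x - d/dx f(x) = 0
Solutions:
 f(x) = C1 + k*x^3/3 - 2*x^2


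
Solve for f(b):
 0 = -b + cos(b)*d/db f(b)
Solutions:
 f(b) = C1 + Integral(b/cos(b), b)


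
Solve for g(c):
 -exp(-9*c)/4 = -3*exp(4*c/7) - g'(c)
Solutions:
 g(c) = C1 - 21*exp(4*c/7)/4 - exp(-9*c)/36


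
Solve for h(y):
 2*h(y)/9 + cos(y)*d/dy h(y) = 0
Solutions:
 h(y) = C1*(sin(y) - 1)^(1/9)/(sin(y) + 1)^(1/9)


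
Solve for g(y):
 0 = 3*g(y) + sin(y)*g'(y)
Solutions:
 g(y) = C1*(cos(y) + 1)^(3/2)/(cos(y) - 1)^(3/2)


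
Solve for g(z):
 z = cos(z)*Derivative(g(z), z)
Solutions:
 g(z) = C1 + Integral(z/cos(z), z)


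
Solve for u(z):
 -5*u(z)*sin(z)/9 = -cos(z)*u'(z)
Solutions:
 u(z) = C1/cos(z)^(5/9)


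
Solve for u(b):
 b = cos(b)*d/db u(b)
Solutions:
 u(b) = C1 + Integral(b/cos(b), b)


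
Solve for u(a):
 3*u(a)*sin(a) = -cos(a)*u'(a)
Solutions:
 u(a) = C1*cos(a)^3


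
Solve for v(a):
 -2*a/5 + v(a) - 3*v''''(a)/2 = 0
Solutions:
 v(a) = C1*exp(-2^(1/4)*3^(3/4)*a/3) + C2*exp(2^(1/4)*3^(3/4)*a/3) + C3*sin(2^(1/4)*3^(3/4)*a/3) + C4*cos(2^(1/4)*3^(3/4)*a/3) + 2*a/5


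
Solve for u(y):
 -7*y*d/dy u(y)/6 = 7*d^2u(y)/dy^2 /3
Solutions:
 u(y) = C1 + C2*erf(y/2)


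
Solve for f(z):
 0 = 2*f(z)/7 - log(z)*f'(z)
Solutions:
 f(z) = C1*exp(2*li(z)/7)


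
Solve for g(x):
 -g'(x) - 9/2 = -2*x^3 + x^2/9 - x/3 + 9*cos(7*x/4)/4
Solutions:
 g(x) = C1 + x^4/2 - x^3/27 + x^2/6 - 9*x/2 - 9*sin(7*x/4)/7


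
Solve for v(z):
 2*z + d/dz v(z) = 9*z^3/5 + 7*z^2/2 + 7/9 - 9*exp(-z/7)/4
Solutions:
 v(z) = C1 + 9*z^4/20 + 7*z^3/6 - z^2 + 7*z/9 + 63*exp(-z/7)/4


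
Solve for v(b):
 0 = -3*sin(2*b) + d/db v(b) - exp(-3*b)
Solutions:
 v(b) = C1 - 3*cos(2*b)/2 - exp(-3*b)/3


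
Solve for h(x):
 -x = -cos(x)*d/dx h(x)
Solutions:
 h(x) = C1 + Integral(x/cos(x), x)


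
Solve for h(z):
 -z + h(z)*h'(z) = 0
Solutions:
 h(z) = -sqrt(C1 + z^2)
 h(z) = sqrt(C1 + z^2)


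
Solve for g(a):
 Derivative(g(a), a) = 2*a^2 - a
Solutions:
 g(a) = C1 + 2*a^3/3 - a^2/2


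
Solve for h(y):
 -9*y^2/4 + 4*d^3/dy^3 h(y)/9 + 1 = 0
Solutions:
 h(y) = C1 + C2*y + C3*y^2 + 27*y^5/320 - 3*y^3/8


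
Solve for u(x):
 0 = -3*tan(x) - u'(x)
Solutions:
 u(x) = C1 + 3*log(cos(x))


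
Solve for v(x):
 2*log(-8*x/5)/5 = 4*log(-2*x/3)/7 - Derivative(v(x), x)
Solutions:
 v(x) = C1 + 6*x*log(-x)/35 + 2*x*(-10*log(3) - 11*log(2) - 3 + 7*log(5))/35


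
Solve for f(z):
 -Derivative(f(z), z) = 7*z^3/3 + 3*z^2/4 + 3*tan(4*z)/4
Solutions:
 f(z) = C1 - 7*z^4/12 - z^3/4 + 3*log(cos(4*z))/16


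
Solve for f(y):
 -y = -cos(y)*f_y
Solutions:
 f(y) = C1 + Integral(y/cos(y), y)


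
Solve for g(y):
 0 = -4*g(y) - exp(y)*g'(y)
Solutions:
 g(y) = C1*exp(4*exp(-y))


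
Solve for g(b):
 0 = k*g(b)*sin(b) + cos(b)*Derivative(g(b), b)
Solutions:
 g(b) = C1*exp(k*log(cos(b)))


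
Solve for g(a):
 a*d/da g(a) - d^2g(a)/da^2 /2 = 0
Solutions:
 g(a) = C1 + C2*erfi(a)


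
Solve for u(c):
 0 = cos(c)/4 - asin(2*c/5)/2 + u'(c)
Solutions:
 u(c) = C1 + c*asin(2*c/5)/2 + sqrt(25 - 4*c^2)/4 - sin(c)/4


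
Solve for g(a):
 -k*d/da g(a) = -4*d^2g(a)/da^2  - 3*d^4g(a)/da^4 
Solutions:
 g(a) = C1 + C2*exp(2^(1/3)*a*(-2^(1/3)*(-9*k + sqrt(81*k^2 + 256))^(1/3) + 8/(-9*k + sqrt(81*k^2 + 256))^(1/3))/6) + C3*exp(2^(1/3)*a*(2^(1/3)*(-9*k + sqrt(81*k^2 + 256))^(1/3) - 2^(1/3)*sqrt(3)*I*(-9*k + sqrt(81*k^2 + 256))^(1/3) + 32/((-1 + sqrt(3)*I)*(-9*k + sqrt(81*k^2 + 256))^(1/3)))/12) + C4*exp(2^(1/3)*a*(2^(1/3)*(-9*k + sqrt(81*k^2 + 256))^(1/3) + 2^(1/3)*sqrt(3)*I*(-9*k + sqrt(81*k^2 + 256))^(1/3) - 32/((1 + sqrt(3)*I)*(-9*k + sqrt(81*k^2 + 256))^(1/3)))/12)


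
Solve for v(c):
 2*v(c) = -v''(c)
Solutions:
 v(c) = C1*sin(sqrt(2)*c) + C2*cos(sqrt(2)*c)


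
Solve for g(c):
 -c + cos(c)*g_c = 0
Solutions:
 g(c) = C1 + Integral(c/cos(c), c)


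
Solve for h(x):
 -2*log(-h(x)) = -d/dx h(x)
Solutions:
 -li(-h(x)) = C1 + 2*x


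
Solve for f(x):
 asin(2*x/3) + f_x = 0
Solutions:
 f(x) = C1 - x*asin(2*x/3) - sqrt(9 - 4*x^2)/2


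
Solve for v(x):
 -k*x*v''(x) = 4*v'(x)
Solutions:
 v(x) = C1 + x^(((re(k) - 4)*re(k) + im(k)^2)/(re(k)^2 + im(k)^2))*(C2*sin(4*log(x)*Abs(im(k))/(re(k)^2 + im(k)^2)) + C3*cos(4*log(x)*im(k)/(re(k)^2 + im(k)^2)))


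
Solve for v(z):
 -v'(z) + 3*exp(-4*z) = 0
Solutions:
 v(z) = C1 - 3*exp(-4*z)/4


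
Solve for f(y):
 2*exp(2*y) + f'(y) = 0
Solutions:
 f(y) = C1 - exp(2*y)


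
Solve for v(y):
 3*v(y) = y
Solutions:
 v(y) = y/3


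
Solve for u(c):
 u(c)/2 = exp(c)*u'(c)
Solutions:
 u(c) = C1*exp(-exp(-c)/2)


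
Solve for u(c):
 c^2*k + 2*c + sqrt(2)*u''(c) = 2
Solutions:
 u(c) = C1 + C2*c - sqrt(2)*c^4*k/24 - sqrt(2)*c^3/6 + sqrt(2)*c^2/2


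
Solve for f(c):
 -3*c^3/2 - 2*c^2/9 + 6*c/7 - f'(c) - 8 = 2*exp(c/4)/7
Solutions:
 f(c) = C1 - 3*c^4/8 - 2*c^3/27 + 3*c^2/7 - 8*c - 8*exp(c/4)/7


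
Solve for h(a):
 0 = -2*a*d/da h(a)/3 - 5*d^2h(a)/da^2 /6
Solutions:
 h(a) = C1 + C2*erf(sqrt(10)*a/5)


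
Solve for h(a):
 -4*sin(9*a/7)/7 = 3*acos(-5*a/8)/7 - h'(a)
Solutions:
 h(a) = C1 + 3*a*acos(-5*a/8)/7 + 3*sqrt(64 - 25*a^2)/35 - 4*cos(9*a/7)/9


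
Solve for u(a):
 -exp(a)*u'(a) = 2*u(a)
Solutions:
 u(a) = C1*exp(2*exp(-a))


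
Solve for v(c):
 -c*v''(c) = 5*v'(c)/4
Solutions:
 v(c) = C1 + C2/c^(1/4)


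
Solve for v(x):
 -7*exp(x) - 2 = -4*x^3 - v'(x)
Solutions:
 v(x) = C1 - x^4 + 2*x + 7*exp(x)


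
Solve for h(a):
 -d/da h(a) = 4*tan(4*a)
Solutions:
 h(a) = C1 + log(cos(4*a))


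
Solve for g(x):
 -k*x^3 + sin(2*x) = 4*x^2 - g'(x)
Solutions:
 g(x) = C1 + k*x^4/4 + 4*x^3/3 + cos(2*x)/2


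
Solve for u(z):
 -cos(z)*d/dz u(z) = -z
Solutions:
 u(z) = C1 + Integral(z/cos(z), z)


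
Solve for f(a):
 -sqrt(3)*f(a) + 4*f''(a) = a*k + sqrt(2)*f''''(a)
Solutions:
 f(a) = C1*exp(-2^(1/4)*a*sqrt(1 - sqrt(4 - sqrt(6))/2)) + C2*exp(2^(1/4)*a*sqrt(1 - sqrt(4 - sqrt(6))/2)) + C3*exp(-2^(1/4)*a*sqrt(sqrt(4 - sqrt(6))/2 + 1)) + C4*exp(2^(1/4)*a*sqrt(sqrt(4 - sqrt(6))/2 + 1)) - sqrt(3)*a*k/3


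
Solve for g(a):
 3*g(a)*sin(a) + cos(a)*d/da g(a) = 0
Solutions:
 g(a) = C1*cos(a)^3


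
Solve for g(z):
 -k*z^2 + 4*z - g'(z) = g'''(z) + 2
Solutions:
 g(z) = C1 + C2*sin(z) + C3*cos(z) - k*z^3/3 + 2*k*z + 2*z^2 - 2*z


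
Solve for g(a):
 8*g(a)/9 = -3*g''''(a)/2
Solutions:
 g(a) = (C1*sin(sqrt(2)*3^(1/4)*a/3) + C2*cos(sqrt(2)*3^(1/4)*a/3))*exp(-sqrt(2)*3^(1/4)*a/3) + (C3*sin(sqrt(2)*3^(1/4)*a/3) + C4*cos(sqrt(2)*3^(1/4)*a/3))*exp(sqrt(2)*3^(1/4)*a/3)


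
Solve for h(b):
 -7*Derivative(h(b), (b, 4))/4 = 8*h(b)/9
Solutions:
 h(b) = (C1*sin(14^(3/4)*sqrt(3)*b/21) + C2*cos(14^(3/4)*sqrt(3)*b/21))*exp(-14^(3/4)*sqrt(3)*b/21) + (C3*sin(14^(3/4)*sqrt(3)*b/21) + C4*cos(14^(3/4)*sqrt(3)*b/21))*exp(14^(3/4)*sqrt(3)*b/21)


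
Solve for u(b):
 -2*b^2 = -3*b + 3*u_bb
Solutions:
 u(b) = C1 + C2*b - b^4/18 + b^3/6


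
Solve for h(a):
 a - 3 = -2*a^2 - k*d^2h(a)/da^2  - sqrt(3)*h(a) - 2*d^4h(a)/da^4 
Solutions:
 h(a) = C1*exp(-a*sqrt(-k - sqrt(k^2 - 8*sqrt(3)))/2) + C2*exp(a*sqrt(-k - sqrt(k^2 - 8*sqrt(3)))/2) + C3*exp(-a*sqrt(-k + sqrt(k^2 - 8*sqrt(3)))/2) + C4*exp(a*sqrt(-k + sqrt(k^2 - 8*sqrt(3)))/2) - 2*sqrt(3)*a^2/3 - sqrt(3)*a/3 + 4*k/3 + sqrt(3)


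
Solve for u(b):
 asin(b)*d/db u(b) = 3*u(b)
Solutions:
 u(b) = C1*exp(3*Integral(1/asin(b), b))


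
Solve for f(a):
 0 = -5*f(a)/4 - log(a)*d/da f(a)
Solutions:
 f(a) = C1*exp(-5*li(a)/4)


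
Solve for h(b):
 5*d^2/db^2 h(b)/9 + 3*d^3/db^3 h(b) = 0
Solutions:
 h(b) = C1 + C2*b + C3*exp(-5*b/27)


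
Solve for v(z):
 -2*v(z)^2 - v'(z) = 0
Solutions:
 v(z) = 1/(C1 + 2*z)


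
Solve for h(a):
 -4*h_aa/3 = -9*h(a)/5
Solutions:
 h(a) = C1*exp(-3*sqrt(15)*a/10) + C2*exp(3*sqrt(15)*a/10)


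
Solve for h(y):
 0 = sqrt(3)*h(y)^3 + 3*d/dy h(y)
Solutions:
 h(y) = -sqrt(6)*sqrt(-1/(C1 - sqrt(3)*y))/2
 h(y) = sqrt(6)*sqrt(-1/(C1 - sqrt(3)*y))/2


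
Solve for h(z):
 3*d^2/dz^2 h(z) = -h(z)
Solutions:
 h(z) = C1*sin(sqrt(3)*z/3) + C2*cos(sqrt(3)*z/3)


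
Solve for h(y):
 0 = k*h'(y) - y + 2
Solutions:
 h(y) = C1 + y^2/(2*k) - 2*y/k


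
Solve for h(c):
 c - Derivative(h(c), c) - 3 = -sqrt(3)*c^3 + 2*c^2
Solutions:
 h(c) = C1 + sqrt(3)*c^4/4 - 2*c^3/3 + c^2/2 - 3*c


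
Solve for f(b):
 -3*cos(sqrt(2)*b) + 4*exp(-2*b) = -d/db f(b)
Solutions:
 f(b) = C1 + 3*sqrt(2)*sin(sqrt(2)*b)/2 + 2*exp(-2*b)


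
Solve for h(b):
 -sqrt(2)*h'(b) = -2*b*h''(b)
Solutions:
 h(b) = C1 + C2*b^(sqrt(2)/2 + 1)


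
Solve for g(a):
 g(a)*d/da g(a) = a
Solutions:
 g(a) = -sqrt(C1 + a^2)
 g(a) = sqrt(C1 + a^2)


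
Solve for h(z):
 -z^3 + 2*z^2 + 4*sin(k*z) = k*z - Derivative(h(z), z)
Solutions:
 h(z) = C1 + k*z^2/2 + z^4/4 - 2*z^3/3 + 4*cos(k*z)/k


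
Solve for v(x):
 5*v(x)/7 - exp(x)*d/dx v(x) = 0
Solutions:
 v(x) = C1*exp(-5*exp(-x)/7)


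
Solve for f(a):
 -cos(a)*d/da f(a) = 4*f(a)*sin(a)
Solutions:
 f(a) = C1*cos(a)^4


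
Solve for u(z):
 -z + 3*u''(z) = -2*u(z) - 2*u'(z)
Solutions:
 u(z) = z/2 + (C1*sin(sqrt(5)*z/3) + C2*cos(sqrt(5)*z/3))*exp(-z/3) - 1/2


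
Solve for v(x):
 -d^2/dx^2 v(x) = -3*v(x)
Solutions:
 v(x) = C1*exp(-sqrt(3)*x) + C2*exp(sqrt(3)*x)


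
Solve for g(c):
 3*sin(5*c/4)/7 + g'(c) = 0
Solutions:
 g(c) = C1 + 12*cos(5*c/4)/35


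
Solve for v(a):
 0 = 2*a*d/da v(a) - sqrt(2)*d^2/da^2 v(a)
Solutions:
 v(a) = C1 + C2*erfi(2^(3/4)*a/2)


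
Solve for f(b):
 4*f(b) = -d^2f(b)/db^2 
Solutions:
 f(b) = C1*sin(2*b) + C2*cos(2*b)


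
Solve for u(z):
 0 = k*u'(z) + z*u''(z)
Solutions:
 u(z) = C1 + z^(1 - re(k))*(C2*sin(log(z)*Abs(im(k))) + C3*cos(log(z)*im(k)))


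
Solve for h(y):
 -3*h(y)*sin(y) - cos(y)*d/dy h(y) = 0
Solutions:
 h(y) = C1*cos(y)^3


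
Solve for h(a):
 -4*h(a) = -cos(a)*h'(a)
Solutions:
 h(a) = C1*(sin(a)^2 + 2*sin(a) + 1)/(sin(a)^2 - 2*sin(a) + 1)


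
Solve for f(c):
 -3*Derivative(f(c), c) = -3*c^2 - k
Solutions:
 f(c) = C1 + c^3/3 + c*k/3


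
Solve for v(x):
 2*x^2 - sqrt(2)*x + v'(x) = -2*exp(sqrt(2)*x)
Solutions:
 v(x) = C1 - 2*x^3/3 + sqrt(2)*x^2/2 - sqrt(2)*exp(sqrt(2)*x)


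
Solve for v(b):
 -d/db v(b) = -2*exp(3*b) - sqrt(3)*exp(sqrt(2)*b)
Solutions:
 v(b) = C1 + 2*exp(3*b)/3 + sqrt(6)*exp(sqrt(2)*b)/2


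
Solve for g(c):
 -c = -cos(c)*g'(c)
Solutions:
 g(c) = C1 + Integral(c/cos(c), c)


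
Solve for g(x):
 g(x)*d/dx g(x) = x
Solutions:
 g(x) = -sqrt(C1 + x^2)
 g(x) = sqrt(C1 + x^2)


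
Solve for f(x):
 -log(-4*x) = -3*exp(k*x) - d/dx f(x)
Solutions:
 f(x) = C1 + x*log(-x) + x*(-1 + 2*log(2)) + Piecewise((-3*exp(k*x)/k, Ne(k, 0)), (-3*x, True))


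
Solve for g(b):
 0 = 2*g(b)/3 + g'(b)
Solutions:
 g(b) = C1*exp(-2*b/3)


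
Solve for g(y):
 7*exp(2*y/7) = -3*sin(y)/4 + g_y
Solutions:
 g(y) = C1 + 49*exp(2*y/7)/2 - 3*cos(y)/4


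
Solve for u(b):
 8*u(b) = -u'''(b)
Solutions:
 u(b) = C3*exp(-2*b) + (C1*sin(sqrt(3)*b) + C2*cos(sqrt(3)*b))*exp(b)


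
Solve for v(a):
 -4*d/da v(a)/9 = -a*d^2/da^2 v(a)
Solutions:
 v(a) = C1 + C2*a^(13/9)


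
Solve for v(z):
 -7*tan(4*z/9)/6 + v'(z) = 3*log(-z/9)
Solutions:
 v(z) = C1 + 3*z*log(-z) - 6*z*log(3) - 3*z - 21*log(cos(4*z/9))/8


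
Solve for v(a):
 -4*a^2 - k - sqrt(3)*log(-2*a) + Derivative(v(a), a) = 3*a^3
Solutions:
 v(a) = C1 + 3*a^4/4 + 4*a^3/3 + a*(k - sqrt(3) + sqrt(3)*log(2)) + sqrt(3)*a*log(-a)


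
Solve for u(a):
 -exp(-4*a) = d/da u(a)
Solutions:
 u(a) = C1 + exp(-4*a)/4


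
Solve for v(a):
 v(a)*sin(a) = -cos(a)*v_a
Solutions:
 v(a) = C1*cos(a)


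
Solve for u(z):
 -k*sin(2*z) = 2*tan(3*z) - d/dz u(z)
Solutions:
 u(z) = C1 - k*cos(2*z)/2 - 2*log(cos(3*z))/3


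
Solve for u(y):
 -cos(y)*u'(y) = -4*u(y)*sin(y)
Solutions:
 u(y) = C1/cos(y)^4


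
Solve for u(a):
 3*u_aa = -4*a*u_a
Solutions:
 u(a) = C1 + C2*erf(sqrt(6)*a/3)


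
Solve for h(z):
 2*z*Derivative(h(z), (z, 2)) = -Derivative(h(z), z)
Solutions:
 h(z) = C1 + C2*sqrt(z)


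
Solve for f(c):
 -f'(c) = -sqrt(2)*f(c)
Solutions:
 f(c) = C1*exp(sqrt(2)*c)


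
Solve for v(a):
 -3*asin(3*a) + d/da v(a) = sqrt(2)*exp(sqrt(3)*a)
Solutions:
 v(a) = C1 + 3*a*asin(3*a) + sqrt(1 - 9*a^2) + sqrt(6)*exp(sqrt(3)*a)/3


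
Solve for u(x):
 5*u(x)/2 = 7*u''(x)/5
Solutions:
 u(x) = C1*exp(-5*sqrt(14)*x/14) + C2*exp(5*sqrt(14)*x/14)


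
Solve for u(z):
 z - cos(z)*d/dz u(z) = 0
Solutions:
 u(z) = C1 + Integral(z/cos(z), z)


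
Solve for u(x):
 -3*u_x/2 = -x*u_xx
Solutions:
 u(x) = C1 + C2*x^(5/2)


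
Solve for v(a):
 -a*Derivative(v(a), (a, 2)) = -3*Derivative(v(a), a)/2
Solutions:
 v(a) = C1 + C2*a^(5/2)


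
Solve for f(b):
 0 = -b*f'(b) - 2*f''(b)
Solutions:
 f(b) = C1 + C2*erf(b/2)


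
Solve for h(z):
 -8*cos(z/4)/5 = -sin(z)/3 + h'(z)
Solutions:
 h(z) = C1 - 32*sin(z/4)/5 - cos(z)/3


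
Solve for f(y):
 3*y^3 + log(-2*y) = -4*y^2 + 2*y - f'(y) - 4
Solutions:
 f(y) = C1 - 3*y^4/4 - 4*y^3/3 + y^2 - y*log(-y) + y*(-3 - log(2))


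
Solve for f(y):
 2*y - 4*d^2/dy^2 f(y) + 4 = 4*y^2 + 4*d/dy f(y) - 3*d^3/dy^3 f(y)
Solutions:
 f(y) = C1 + C2*exp(-2*y/3) + C3*exp(2*y) - y^3/3 + 5*y^2/4 - 3*y


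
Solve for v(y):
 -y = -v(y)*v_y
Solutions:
 v(y) = -sqrt(C1 + y^2)
 v(y) = sqrt(C1 + y^2)


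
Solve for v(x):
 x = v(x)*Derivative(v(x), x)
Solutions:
 v(x) = -sqrt(C1 + x^2)
 v(x) = sqrt(C1 + x^2)


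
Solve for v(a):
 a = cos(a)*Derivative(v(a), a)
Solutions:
 v(a) = C1 + Integral(a/cos(a), a)


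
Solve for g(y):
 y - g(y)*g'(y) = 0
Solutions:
 g(y) = -sqrt(C1 + y^2)
 g(y) = sqrt(C1 + y^2)


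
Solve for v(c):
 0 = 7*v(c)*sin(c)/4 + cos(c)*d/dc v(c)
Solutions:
 v(c) = C1*cos(c)^(7/4)


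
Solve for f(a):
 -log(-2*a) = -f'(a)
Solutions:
 f(a) = C1 + a*log(-a) + a*(-1 + log(2))


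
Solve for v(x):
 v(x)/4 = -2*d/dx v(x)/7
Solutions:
 v(x) = C1*exp(-7*x/8)


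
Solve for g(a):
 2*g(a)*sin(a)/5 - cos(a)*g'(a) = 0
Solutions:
 g(a) = C1/cos(a)^(2/5)


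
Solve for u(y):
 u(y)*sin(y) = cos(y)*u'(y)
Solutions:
 u(y) = C1/cos(y)


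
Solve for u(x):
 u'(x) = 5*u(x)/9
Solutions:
 u(x) = C1*exp(5*x/9)


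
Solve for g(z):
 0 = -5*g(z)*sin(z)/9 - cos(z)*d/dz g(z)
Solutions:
 g(z) = C1*cos(z)^(5/9)


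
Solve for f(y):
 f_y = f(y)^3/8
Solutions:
 f(y) = -2*sqrt(-1/(C1 + y))
 f(y) = 2*sqrt(-1/(C1 + y))


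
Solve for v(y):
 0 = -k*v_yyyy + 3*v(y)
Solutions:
 v(y) = C1*exp(-3^(1/4)*y*(1/k)^(1/4)) + C2*exp(3^(1/4)*y*(1/k)^(1/4)) + C3*exp(-3^(1/4)*I*y*(1/k)^(1/4)) + C4*exp(3^(1/4)*I*y*(1/k)^(1/4))


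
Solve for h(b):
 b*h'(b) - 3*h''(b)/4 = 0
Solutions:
 h(b) = C1 + C2*erfi(sqrt(6)*b/3)


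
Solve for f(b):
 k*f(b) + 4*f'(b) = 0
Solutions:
 f(b) = C1*exp(-b*k/4)


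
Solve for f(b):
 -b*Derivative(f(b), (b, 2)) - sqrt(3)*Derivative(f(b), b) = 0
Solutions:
 f(b) = C1 + C2*b^(1 - sqrt(3))


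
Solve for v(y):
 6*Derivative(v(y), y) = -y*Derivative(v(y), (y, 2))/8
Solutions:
 v(y) = C1 + C2/y^47


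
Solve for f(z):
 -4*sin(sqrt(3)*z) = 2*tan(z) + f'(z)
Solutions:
 f(z) = C1 + 2*log(cos(z)) + 4*sqrt(3)*cos(sqrt(3)*z)/3


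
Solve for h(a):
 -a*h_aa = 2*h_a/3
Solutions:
 h(a) = C1 + C2*a^(1/3)


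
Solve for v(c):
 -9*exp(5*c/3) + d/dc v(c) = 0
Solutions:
 v(c) = C1 + 27*exp(5*c/3)/5


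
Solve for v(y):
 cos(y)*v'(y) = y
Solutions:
 v(y) = C1 + Integral(y/cos(y), y)


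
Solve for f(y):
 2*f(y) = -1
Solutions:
 f(y) = -1/2


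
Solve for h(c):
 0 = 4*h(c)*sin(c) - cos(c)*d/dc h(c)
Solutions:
 h(c) = C1/cos(c)^4


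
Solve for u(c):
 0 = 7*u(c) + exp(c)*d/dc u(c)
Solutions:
 u(c) = C1*exp(7*exp(-c))


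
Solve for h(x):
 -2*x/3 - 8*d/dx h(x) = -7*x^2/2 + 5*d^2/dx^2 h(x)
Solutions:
 h(x) = C1 + C2*exp(-8*x/5) + 7*x^3/48 - 121*x^2/384 + 605*x/1536


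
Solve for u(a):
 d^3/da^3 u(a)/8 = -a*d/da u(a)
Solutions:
 u(a) = C1 + Integral(C2*airyai(-2*a) + C3*airybi(-2*a), a)


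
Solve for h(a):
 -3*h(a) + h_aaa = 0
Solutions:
 h(a) = C3*exp(3^(1/3)*a) + (C1*sin(3^(5/6)*a/2) + C2*cos(3^(5/6)*a/2))*exp(-3^(1/3)*a/2)


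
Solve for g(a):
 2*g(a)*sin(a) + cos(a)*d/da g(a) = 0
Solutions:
 g(a) = C1*cos(a)^2


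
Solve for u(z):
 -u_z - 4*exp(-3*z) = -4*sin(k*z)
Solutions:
 u(z) = C1 + 4*exp(-3*z)/3 - 4*cos(k*z)/k


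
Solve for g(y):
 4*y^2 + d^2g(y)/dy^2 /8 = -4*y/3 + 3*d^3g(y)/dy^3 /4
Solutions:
 g(y) = C1 + C2*y + C3*exp(y/6) - 8*y^4/3 - 592*y^3/9 - 1184*y^2


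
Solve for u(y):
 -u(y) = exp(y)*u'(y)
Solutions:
 u(y) = C1*exp(exp(-y))


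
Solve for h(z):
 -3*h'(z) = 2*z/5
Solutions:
 h(z) = C1 - z^2/15


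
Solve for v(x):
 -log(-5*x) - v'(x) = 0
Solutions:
 v(x) = C1 - x*log(-x) + x*(1 - log(5))


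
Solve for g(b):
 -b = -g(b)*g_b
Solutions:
 g(b) = -sqrt(C1 + b^2)
 g(b) = sqrt(C1 + b^2)


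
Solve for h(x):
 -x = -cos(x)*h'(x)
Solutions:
 h(x) = C1 + Integral(x/cos(x), x)


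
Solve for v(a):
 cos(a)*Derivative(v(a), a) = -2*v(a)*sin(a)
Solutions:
 v(a) = C1*cos(a)^2


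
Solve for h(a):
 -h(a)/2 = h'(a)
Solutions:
 h(a) = C1*exp(-a/2)


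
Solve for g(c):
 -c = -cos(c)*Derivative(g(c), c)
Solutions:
 g(c) = C1 + Integral(c/cos(c), c)


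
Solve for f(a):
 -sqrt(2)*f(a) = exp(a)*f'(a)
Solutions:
 f(a) = C1*exp(sqrt(2)*exp(-a))


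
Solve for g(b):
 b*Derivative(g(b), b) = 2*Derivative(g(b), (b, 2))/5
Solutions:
 g(b) = C1 + C2*erfi(sqrt(5)*b/2)


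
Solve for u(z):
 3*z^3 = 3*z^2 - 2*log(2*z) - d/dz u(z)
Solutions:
 u(z) = C1 - 3*z^4/4 + z^3 - 2*z*log(z) - z*log(4) + 2*z


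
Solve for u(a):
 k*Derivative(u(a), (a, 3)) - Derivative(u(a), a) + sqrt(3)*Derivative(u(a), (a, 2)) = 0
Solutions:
 u(a) = C1 + C2*exp(a*(sqrt(4*k + 3) - sqrt(3))/(2*k)) + C3*exp(-a*(sqrt(4*k + 3) + sqrt(3))/(2*k))


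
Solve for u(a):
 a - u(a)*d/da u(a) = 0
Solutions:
 u(a) = -sqrt(C1 + a^2)
 u(a) = sqrt(C1 + a^2)


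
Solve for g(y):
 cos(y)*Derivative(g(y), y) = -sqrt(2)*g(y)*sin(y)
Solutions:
 g(y) = C1*cos(y)^(sqrt(2))


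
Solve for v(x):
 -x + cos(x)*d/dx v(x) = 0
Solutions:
 v(x) = C1 + Integral(x/cos(x), x)


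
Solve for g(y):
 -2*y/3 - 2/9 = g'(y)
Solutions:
 g(y) = C1 - y^2/3 - 2*y/9


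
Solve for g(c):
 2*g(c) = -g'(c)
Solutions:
 g(c) = C1*exp(-2*c)


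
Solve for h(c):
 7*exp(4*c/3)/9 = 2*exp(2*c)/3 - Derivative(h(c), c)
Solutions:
 h(c) = C1 - 7*exp(4*c/3)/12 + exp(2*c)/3


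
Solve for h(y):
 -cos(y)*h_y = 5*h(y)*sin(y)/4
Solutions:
 h(y) = C1*cos(y)^(5/4)


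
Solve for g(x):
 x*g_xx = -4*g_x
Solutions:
 g(x) = C1 + C2/x^3


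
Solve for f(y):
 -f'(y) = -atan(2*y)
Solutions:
 f(y) = C1 + y*atan(2*y) - log(4*y^2 + 1)/4


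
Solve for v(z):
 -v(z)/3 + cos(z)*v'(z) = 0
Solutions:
 v(z) = C1*(sin(z) + 1)^(1/6)/(sin(z) - 1)^(1/6)


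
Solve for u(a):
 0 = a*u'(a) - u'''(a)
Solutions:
 u(a) = C1 + Integral(C2*airyai(a) + C3*airybi(a), a)


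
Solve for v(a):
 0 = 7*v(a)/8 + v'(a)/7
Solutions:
 v(a) = C1*exp(-49*a/8)


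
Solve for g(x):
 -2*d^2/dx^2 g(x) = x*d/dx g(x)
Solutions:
 g(x) = C1 + C2*erf(x/2)


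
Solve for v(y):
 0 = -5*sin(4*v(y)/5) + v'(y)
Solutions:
 -5*y + 5*log(cos(4*v(y)/5) - 1)/8 - 5*log(cos(4*v(y)/5) + 1)/8 = C1


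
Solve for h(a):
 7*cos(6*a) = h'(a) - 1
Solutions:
 h(a) = C1 + a + 7*sin(6*a)/6


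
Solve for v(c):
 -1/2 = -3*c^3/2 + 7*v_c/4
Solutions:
 v(c) = C1 + 3*c^4/14 - 2*c/7


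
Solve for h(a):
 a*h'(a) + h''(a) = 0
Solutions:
 h(a) = C1 + C2*erf(sqrt(2)*a/2)


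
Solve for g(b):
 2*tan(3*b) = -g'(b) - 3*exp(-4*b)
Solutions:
 g(b) = C1 - log(tan(3*b)^2 + 1)/3 + 3*exp(-4*b)/4


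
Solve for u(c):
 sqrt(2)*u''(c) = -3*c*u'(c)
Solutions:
 u(c) = C1 + C2*erf(2^(1/4)*sqrt(3)*c/2)


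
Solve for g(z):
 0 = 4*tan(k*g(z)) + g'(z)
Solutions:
 g(z) = Piecewise((-asin(exp(C1*k - 4*k*z))/k + pi/k, Ne(k, 0)), (nan, True))
 g(z) = Piecewise((asin(exp(C1*k - 4*k*z))/k, Ne(k, 0)), (nan, True))


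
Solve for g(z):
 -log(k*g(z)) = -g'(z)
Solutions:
 li(k*g(z))/k = C1 + z


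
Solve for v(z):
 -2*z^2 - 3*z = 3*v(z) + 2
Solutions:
 v(z) = -2*z^2/3 - z - 2/3


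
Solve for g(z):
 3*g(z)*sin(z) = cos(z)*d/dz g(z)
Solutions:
 g(z) = C1/cos(z)^3


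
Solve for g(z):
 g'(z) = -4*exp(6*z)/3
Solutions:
 g(z) = C1 - 2*exp(6*z)/9


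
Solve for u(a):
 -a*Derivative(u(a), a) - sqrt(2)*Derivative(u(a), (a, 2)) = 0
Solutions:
 u(a) = C1 + C2*erf(2^(1/4)*a/2)


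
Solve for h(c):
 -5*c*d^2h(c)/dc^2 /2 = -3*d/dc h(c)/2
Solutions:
 h(c) = C1 + C2*c^(8/5)


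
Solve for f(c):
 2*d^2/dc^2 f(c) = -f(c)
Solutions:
 f(c) = C1*sin(sqrt(2)*c/2) + C2*cos(sqrt(2)*c/2)


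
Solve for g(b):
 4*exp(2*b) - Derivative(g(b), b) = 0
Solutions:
 g(b) = C1 + 2*exp(2*b)


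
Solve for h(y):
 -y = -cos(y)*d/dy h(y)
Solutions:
 h(y) = C1 + Integral(y/cos(y), y)


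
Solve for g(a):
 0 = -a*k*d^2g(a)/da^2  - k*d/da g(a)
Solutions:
 g(a) = C1 + C2*log(a)


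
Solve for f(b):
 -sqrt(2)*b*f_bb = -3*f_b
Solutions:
 f(b) = C1 + C2*b^(1 + 3*sqrt(2)/2)


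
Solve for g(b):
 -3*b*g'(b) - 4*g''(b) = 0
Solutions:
 g(b) = C1 + C2*erf(sqrt(6)*b/4)


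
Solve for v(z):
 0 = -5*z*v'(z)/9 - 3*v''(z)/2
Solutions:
 v(z) = C1 + C2*erf(sqrt(15)*z/9)


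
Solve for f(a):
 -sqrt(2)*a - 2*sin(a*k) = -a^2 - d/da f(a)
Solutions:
 f(a) = C1 - a^3/3 + sqrt(2)*a^2/2 - 2*cos(a*k)/k


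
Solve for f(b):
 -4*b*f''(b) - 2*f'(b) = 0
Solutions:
 f(b) = C1 + C2*sqrt(b)


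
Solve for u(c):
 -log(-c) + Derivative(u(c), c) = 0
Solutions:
 u(c) = C1 + c*log(-c) - c


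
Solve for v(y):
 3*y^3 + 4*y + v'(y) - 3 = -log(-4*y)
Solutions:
 v(y) = C1 - 3*y^4/4 - 2*y^2 - y*log(-y) + 2*y*(2 - log(2))


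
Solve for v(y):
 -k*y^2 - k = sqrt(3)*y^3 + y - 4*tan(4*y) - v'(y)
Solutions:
 v(y) = C1 + k*y^3/3 + k*y + sqrt(3)*y^4/4 + y^2/2 + log(cos(4*y))


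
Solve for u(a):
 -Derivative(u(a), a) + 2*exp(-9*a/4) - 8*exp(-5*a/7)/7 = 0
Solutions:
 u(a) = C1 - 8*exp(-9*a/4)/9 + 8*exp(-5*a/7)/5


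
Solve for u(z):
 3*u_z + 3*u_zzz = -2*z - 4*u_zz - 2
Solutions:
 u(z) = C1 - z^2/3 + 2*z/9 + (C2*sin(sqrt(5)*z/3) + C3*cos(sqrt(5)*z/3))*exp(-2*z/3)


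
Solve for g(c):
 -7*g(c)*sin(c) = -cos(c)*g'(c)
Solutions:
 g(c) = C1/cos(c)^7


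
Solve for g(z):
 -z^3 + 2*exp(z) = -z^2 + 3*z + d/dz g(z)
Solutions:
 g(z) = C1 - z^4/4 + z^3/3 - 3*z^2/2 + 2*exp(z)
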